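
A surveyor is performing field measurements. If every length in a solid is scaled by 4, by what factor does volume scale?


Linear scale factor k = 4
Rule: under a linear scaling by k, volumes scale by k^3.
k^3 = 4 * 4 * 4
k^3 = 16 * 4
k^3 = 64
Volume scales by a factor of 64.
64 (dimensionless)


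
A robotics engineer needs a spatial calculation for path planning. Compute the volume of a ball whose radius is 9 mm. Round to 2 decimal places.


Shape: sphere
Radius r = 9 mm
Formula: V = (4/3) * pi * r^3
r^3 = 729
(4/3) * 729 = 972
V = 972 * pi
V = 3053.63
3053.63 mm^3


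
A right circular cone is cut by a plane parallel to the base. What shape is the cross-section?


Solid: right circular cone
Cutting plane: parallel to the base
Visualize the intersection of the plane with the solid's surface.
The boundary of the cut region is a circle.
circle


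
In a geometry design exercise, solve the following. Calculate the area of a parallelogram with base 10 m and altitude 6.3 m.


Shape: parallelogram
Base b = 10 m, Height h = 6.3 m
Formula: A = b * h
A = 10 * 6.3
A = 63
63 m^2


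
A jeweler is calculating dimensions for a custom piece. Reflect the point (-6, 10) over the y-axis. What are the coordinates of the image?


Transformation: reflection
Original point: (-6, 10)
Rule for reflection over the y-axis: (x, y) -> (-x, y)
Apply: (-6, 10) -> (6, 10)
(6, 10)


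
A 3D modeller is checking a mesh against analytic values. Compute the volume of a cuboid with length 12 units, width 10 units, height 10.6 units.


Shape: rectangular prism
l = 12 units, w = 10 units, h = 10.6 units
Formula: V = l * w * h
V = 12 * 10 * 10.6
V = 120 * 10.6
V = 1272
1272 units^3


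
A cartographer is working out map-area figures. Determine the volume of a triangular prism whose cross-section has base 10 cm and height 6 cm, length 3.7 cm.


Shape: triangular prism
Triangle base = 10 cm, triangle height = 6 cm, prism length L = 3.7 cm
Formula: V = (1/2 * b * h_tri) * L
Cross-section area = 0.5 * 10 * 6 = 30
V = 30 * 3.7
V = 111
111 cm^3


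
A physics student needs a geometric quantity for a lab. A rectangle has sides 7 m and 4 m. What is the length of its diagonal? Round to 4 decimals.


Shape: rectangle (diagonal via Pythagoras)
Sides: 7 m and 4 m
Formula: d = sqrt(l^2 + w^2)
l^2 = 49, w^2 = 16
l^2 + w^2 = 65
d = sqrt(65)
d = 8.0623
8.0623 m


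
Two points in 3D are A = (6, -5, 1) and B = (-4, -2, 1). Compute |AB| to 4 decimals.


3D distance between two points
P1 = (6, -5, 1), P2 = (-4, -2, 1)
Formula: d = sqrt((x2-x1)^2 + (y2-y1)^2 + (z2-z1)^2)
dx = -4 - 6 = -10
dy = -2 - -5 = 3
dz = 1 - 1 = 0
dx^2 + dy^2 + dz^2 = 100 + 9 + 0 = 109
d = sqrt(109)
d = 10.4403
10.4403 units


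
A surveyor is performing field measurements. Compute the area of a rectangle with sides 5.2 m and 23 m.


Shape: rectangle
Length l = 5.2 m, Width w = 23 m
Formula: A = l * w
A = 5.2 * 23
A = 119.6
119.6 m^2


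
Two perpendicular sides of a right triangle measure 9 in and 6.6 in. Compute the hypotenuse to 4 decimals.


Shape: right triangle
Legs a = 9 in, b = 6.6 in
Formula: c = sqrt(a^2 + b^2)
a^2 = 81, b^2 = 43.56
a^2 + b^2 = 124.56
c = sqrt(124.56)
c = 11.1606
11.1606 in


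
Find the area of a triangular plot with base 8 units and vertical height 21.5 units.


Shape: triangle
Base b = 8 units, Height h = 21.5 units
Formula: A = (1/2) * b * h
A = 0.5 * 8 * 21.5
A = 0.5 * 172
A = 86
86 units^2


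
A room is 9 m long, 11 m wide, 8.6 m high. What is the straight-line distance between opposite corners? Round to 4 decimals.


Shape: rectangular box (space diagonal)
l = 9 m, w = 11 m, h = 8.6 m
Visualize: the diagonal of the base, then a right triangle with that diagonal and the height.
Formula: d = sqrt(l^2 + w^2 + h^2)
l^2 + w^2 + h^2 = 81 + 121 + 73.96 = 275.96
d = sqrt(275.96)
d = 16.612
16.612 m


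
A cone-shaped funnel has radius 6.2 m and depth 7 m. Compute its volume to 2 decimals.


Shape: cone
Radius r = 6.2 m, Height h = 7 m
Formula: V = (1/3) * pi * r^2 * h
r^2 = 38.44
pi * r^2 * h = pi * 38.44 * 7 = 269.08 * pi
V = 269.08 * pi / 3
V = 281.78
281.78 m^3


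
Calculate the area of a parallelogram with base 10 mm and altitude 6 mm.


Shape: parallelogram
Base b = 10 mm, Height h = 6 mm
Formula: A = b * h
A = 10 * 6
A = 60
60 mm^2


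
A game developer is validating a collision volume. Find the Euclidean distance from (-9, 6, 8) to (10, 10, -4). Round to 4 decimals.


3D distance between two points
P1 = (-9, 6, 8), P2 = (10, 10, -4)
Formula: d = sqrt((x2-x1)^2 + (y2-y1)^2 + (z2-z1)^2)
dx = 10 - -9 = 19
dy = 10 - 6 = 4
dz = -4 - 8 = -12
dx^2 + dy^2 + dz^2 = 361 + 16 + 144 = 521
d = sqrt(521)
d = 22.8254
22.8254 units


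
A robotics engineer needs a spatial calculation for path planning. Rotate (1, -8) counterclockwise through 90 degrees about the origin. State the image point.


Transformation: rotation about the origin
Original point: (1, -8)
Rule for 90 deg counterclockwise: (x, y) -> (-y, x)
Apply: (1, -8) -> (8, 1)
(8, 1)


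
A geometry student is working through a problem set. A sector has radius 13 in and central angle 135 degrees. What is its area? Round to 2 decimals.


Shape: circular sector
Radius r = 13 in, Angle = 135 degrees
Formula: A = (angle/360) * pi * r^2
r^2 = 169
Fraction of circle = 135/360
A = (135/360) * pi * 169
A = 63.375 * pi
A = 199.1
199.1 in^2


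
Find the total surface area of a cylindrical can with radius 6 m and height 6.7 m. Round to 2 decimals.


Shape: closed cylinder
Radius r = 6 m, Height h = 6.7 m
Formula: SA = 2*pi*r^2 + 2*pi*r*h = 2*pi*r*(r + h)
r + h = 12.7
2 * r * (r + h) = 2 * 6 * 12.7 = 152.4
SA = 152.4 * pi
SA = 478.78
478.78 m^2


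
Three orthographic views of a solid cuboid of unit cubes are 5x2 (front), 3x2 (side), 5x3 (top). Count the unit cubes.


Orthographic views of a solid rectangular block:
Front view 5 x 2 -> length = 5, height = 2
Side view 3 x 2 -> width = 3, height = 2 (consistent)
Top view 5 x 3 -> confirms length = 5, width = 3
The block is 5 x 3 x 2.
Total unit cubes = 5 * 3 * 2 = 30
30 unit cubes


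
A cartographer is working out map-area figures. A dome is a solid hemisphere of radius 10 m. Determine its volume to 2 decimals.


Shape: hemisphere (half of a sphere)
Radius r = 10 m
Formula: V = (1/2) * (4/3) * pi * r^3 = (2/3) * pi * r^3
r^3 = 1000
(2/3) * 1000 = 666.666667
V = 666.666667 * pi
V = 2094.4
2094.4 m^3


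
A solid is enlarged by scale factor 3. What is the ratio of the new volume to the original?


Linear scale factor k = 3
Rule: under a linear scaling by k, volumes scale by k^3.
k^3 = 3 * 3 * 3
k^3 = 9 * 3
k^3 = 27
Volume scales by a factor of 27.
27 (dimensionless)


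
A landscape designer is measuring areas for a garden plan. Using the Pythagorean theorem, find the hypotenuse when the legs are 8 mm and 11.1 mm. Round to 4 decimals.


Shape: right triangle
Legs a = 8 mm, b = 11.1 mm
Formula: c = sqrt(a^2 + b^2)
a^2 = 64, b^2 = 123.21
a^2 + b^2 = 187.21
c = sqrt(187.21)
c = 13.6825
13.6825 mm


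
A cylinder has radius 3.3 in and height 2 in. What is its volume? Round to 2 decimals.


Shape: cylinder
Radius r = 3.3 in, Height h = 2 in
Formula: V = pi * r^2 * h
r^2 = 10.89
V = pi * 10.89 * 2
V = 21.78 * pi
V = 68.42
68.42 in^3


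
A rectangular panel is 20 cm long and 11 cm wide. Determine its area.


Shape: rectangle
Length l = 20 cm, Width w = 11 cm
Formula: A = l * w
A = 20 * 11
A = 220
220 cm^2


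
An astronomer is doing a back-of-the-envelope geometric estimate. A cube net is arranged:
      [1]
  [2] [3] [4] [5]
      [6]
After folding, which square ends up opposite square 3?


Net: cross layout. Take square 3 as the base (bottom).
Fold the four squares in the horizontal row up around 3: 2 -> left, 4 -> right, 5 wraps to the top.
Fold 1 and 6 up from 3: 1 -> back, 6 -> front.
Opposite pairs are therefore: (1, 6), (2, 4), (3, 5).
Face 3 is opposite face 5.
face 5


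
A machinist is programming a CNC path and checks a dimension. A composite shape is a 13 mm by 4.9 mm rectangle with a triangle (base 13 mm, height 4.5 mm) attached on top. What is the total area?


Composite shape: rectangle + triangle
Rectangle area = 13 * 4.9 = 63.7
Triangle area = 0.5 * 13 * 4.5 = 29.25
Total = 63.7 + 29.25
Total = 92.95
92.95 mm^2


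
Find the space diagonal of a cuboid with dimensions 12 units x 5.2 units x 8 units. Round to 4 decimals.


Shape: rectangular box (space diagonal)
l = 12 units, w = 5.2 units, h = 8 units
Visualize: the diagonal of the base, then a right triangle with that diagonal and the height.
Formula: d = sqrt(l^2 + w^2 + h^2)
l^2 + w^2 + h^2 = 144 + 27.04 + 64 = 235.04
d = sqrt(235.04)
d = 15.331
15.331 units


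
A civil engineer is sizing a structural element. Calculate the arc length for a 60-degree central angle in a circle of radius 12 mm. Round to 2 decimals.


Shape: circular arc
Radius r = 12 mm, Angle = 60 degrees
Formula: L = (angle/360) * 2 * pi * r
2 * pi * r = 24 * pi
L = (60/360) * 24 * pi
L = 4 * pi
L = 12.57
12.57 mm


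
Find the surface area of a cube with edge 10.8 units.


Shape: cube
Side s = 10.8 units
A cube has 6 square faces.
Formula: SA = 6 * s^2
s^2 = 116.64
SA = 6 * 116.64
SA = 699.84
699.84 units^2


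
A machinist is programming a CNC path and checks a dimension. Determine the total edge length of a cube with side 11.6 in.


Shape: cube
Side s = 11.6 in
A cube has 12 edges, all equal.
Formula: total edge length = 12 * s
Total = 12 * 11.6
Total = 139.2
139.2 in


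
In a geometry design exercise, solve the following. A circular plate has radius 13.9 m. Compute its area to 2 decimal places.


Shape: circle
Radius r = 13.9 m
Formula: A = pi * r^2
r^2 = 13.9^2 = 193.21
A = pi * 193.21
A = 606.99
606.99 m^2


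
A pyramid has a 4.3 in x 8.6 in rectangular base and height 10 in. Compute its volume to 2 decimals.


Shape: rectangular pyramid
Base: 4.3 in x 8.6 in, Height h = 10 in
Formula: V = (1/3) * base_area * h
base_area = 4.3 * 8.6 = 36.98
base_area * h = 36.98 * 10 = 369.8
V = 369.8 / 3
V = 123.27
123.27 in^3


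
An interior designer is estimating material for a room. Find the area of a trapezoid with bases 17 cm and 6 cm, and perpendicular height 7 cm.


Shape: trapezoid
Parallel sides a = 17 cm, b = 6 cm; Height h = 7 cm
Formula: A = (a + b) * h / 2
a + b = 17 + 6 = 23
A = 23 * 7 / 2
A = 161 / 2
A = 80.5
80.5 cm^2


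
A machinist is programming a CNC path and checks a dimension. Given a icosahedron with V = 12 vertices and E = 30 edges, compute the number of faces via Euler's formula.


Polyhedron: icosahedron
Euler's formula for convex polyhedra: V - E + F = 2
Given: V = 12 vertices and E = 30 edges
Solve for F:
F = 2 + E - V = 2 + 30 - 12 = 20
20 faces


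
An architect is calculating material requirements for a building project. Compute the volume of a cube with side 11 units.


Shape: cube
Side s = 11 units
Formula: V = s^3
V = 11 * 11 * 11
V = 121 * 11
V = 1331
1331 units^3


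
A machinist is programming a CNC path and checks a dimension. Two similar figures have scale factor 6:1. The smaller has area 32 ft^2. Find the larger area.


Linear scale factor k = 6
Original area = 32 ft^2
Rule: under a linear scaling by k, areas scale by k^2.
k^2 = 6^2 = 36
New area = 32 * 36
New area = 1152
1152 ft^2


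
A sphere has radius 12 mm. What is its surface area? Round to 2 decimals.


Shape: sphere
Radius r = 12 mm
Formula: SA = 4 * pi * r^2
r^2 = 144
SA = 4 * pi * 144
SA = 576 * pi
SA = 1809.56
1809.56 mm^2


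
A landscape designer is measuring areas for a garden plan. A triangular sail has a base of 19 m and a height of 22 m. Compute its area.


Shape: triangle
Base b = 19 m, Height h = 22 m
Formula: A = (1/2) * b * h
A = 0.5 * 19 * 22
A = 0.5 * 418
A = 209
209 m^2


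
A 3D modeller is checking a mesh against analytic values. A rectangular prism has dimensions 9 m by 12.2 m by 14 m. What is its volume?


Shape: rectangular prism
l = 9 m, w = 12.2 m, h = 14 m
Formula: V = l * w * h
V = 9 * 12.2 * 14
V = 109.8 * 14
V = 1537.2
1537.2 m^3


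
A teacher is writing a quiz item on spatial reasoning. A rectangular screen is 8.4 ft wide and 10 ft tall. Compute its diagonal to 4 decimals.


Shape: rectangle (diagonal via Pythagoras)
Sides: 8.4 ft and 10 ft
Formula: d = sqrt(l^2 + w^2)
l^2 = 70.56, w^2 = 100
l^2 + w^2 = 170.56
d = sqrt(170.56)
d = 13.0599
13.0599 ft


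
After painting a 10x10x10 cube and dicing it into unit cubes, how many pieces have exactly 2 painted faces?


Large cube: 10 x 10 x 10, cut into unit cubes.
n = 10, so n - 2 = 8
Cubes with 2 painted faces lie along the edges, excluding corners.
A cube has 12 edges; each contributes (n - 2) = 8 such cubes.
Count = 12 * 8 = 96
96 unit cubes


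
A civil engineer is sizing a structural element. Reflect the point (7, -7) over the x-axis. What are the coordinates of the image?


Transformation: reflection
Original point: (7, -7)
Rule for reflection over the x-axis: (x, y) -> (x, -y)
Apply: (7, -7) -> (7, 7)
(7, 7)


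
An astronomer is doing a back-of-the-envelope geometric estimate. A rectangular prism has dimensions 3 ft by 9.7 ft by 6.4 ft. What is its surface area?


Shape: rectangular prism
l = 3 ft, w = 9.7 ft, h = 6.4 ft
Formula: SA = 2(lw + lh + wh)
lw = 29.1, lh = 19.2, wh = 62.08
lw + lh + wh = 110.38
SA = 2 * 110.38
SA = 220.76
220.76 ft^2


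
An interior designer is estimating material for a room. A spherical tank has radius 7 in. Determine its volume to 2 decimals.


Shape: sphere
Radius r = 7 in
Formula: V = (4/3) * pi * r^3
r^3 = 343
(4/3) * 343 = 457.333333
V = 457.333333 * pi
V = 1436.76
1436.76 in^3


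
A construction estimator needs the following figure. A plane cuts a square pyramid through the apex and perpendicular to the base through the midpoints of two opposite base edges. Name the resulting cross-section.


Solid: square pyramid
Cutting plane: through the apex and perpendicular to the base through the midpoints of two opposite base edges
Visualize the intersection of the plane with the solid's surface.
The boundary of the cut region is a isosceles triangle.
isosceles triangle


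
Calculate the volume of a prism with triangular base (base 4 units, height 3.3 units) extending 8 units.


Shape: triangular prism
Triangle base = 4 units, triangle height = 3.3 units, prism length L = 8 units
Formula: V = (1/2 * b * h_tri) * L
Cross-section area = 0.5 * 4 * 3.3 = 6.6
V = 6.6 * 8
V = 52.8
52.8 units^3


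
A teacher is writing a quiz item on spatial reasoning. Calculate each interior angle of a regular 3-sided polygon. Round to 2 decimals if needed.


Shape: regular triangle (3 sides)
Formula: interior angle = (n - 2) * 180 / n
(n - 2) = 1
(n - 2) * 180 = 180
angle = 180 / 3
angle = 60
60 degrees


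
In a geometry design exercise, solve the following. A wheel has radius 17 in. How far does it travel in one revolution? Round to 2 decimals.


Shape: circle
Radius r = 17 in
Formula: C = 2 * pi * r
C = 2 * pi * 17
C = 34 * pi
C = 106.81
106.81 in


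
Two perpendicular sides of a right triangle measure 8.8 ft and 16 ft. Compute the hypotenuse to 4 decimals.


Shape: right triangle
Legs a = 8.8 ft, b = 16 ft
Formula: c = sqrt(a^2 + b^2)
a^2 = 77.44, b^2 = 256
a^2 + b^2 = 333.44
c = sqrt(333.44)
c = 18.2603
18.2603 ft


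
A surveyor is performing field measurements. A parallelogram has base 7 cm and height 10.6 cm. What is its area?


Shape: parallelogram
Base b = 7 cm, Height h = 10.6 cm
Formula: A = b * h
A = 7 * 10.6
A = 74.2
74.2 cm^2


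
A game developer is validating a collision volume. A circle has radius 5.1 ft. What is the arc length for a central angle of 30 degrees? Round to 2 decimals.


Shape: circular arc
Radius r = 5.1 ft, Angle = 30 degrees
Formula: L = (angle/360) * 2 * pi * r
2 * pi * r = 10.2 * pi
L = (30/360) * 10.2 * pi
L = 0.85 * pi
L = 2.67
2.67 ft


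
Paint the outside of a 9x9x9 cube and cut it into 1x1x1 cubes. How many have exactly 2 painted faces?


Large cube: 9 x 9 x 9, cut into unit cubes.
n = 9, so n - 2 = 7
Cubes with 2 painted faces lie along the edges, excluding corners.
A cube has 12 edges; each contributes (n - 2) = 7 such cubes.
Count = 12 * 7 = 84
84 unit cubes


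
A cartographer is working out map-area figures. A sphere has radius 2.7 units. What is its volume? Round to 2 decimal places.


Shape: sphere
Radius r = 2.7 units
Formula: V = (4/3) * pi * r^3
r^3 = 19.683
(4/3) * 19.683 = 26.244
V = 26.244 * pi
V = 82.45
82.45 units^3


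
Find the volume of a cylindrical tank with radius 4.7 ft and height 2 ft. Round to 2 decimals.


Shape: cylinder
Radius r = 4.7 ft, Height h = 2 ft
Formula: V = pi * r^2 * h
r^2 = 22.09
V = pi * 22.09 * 2
V = 44.18 * pi
V = 138.8
138.8 ft^3


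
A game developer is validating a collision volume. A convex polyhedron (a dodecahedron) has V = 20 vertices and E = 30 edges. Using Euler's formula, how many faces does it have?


Polyhedron: dodecahedron
Euler's formula for convex polyhedra: V - E + F = 2
Given: V = 20 vertices and E = 30 edges
Solve for F:
F = 2 + E - V = 2 + 30 - 20 = 12
12 faces


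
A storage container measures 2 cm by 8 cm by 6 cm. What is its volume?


Shape: rectangular prism
l = 2 cm, w = 8 cm, h = 6 cm
Formula: V = l * w * h
V = 2 * 8 * 6
V = 16 * 6
V = 96
96 cm^3


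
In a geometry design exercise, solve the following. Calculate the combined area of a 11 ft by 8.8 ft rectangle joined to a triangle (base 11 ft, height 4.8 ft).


Composite shape: rectangle + triangle
Rectangle area = 11 * 8.8 = 96.8
Triangle area = 0.5 * 11 * 4.8 = 26.4
Total = 96.8 + 26.4
Total = 123.2
123.2 ft^2


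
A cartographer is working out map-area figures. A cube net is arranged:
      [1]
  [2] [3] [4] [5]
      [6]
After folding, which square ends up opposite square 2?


Net: cross layout. Take square 3 as the base (bottom).
Fold the four squares in the horizontal row up around 3: 2 -> left, 4 -> right, 5 wraps to the top.
Fold 1 and 6 up from 3: 1 -> back, 6 -> front.
Opposite pairs are therefore: (1, 6), (2, 4), (3, 5).
Face 2 is opposite face 4.
face 4


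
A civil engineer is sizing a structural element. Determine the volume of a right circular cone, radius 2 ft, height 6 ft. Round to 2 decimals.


Shape: cone
Radius r = 2 ft, Height h = 6 ft
Formula: V = (1/3) * pi * r^2 * h
r^2 = 4
pi * r^2 * h = pi * 4 * 6 = 24 * pi
V = 24 * pi / 3
V = 25.13
25.13 ft^3


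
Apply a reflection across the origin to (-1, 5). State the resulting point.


Transformation: reflection
Original point: (-1, 5)
Rule for reflection through the origin: (x, y) -> (-x, -y)
Apply: (-1, 5) -> (1, -5)
(1, -5)


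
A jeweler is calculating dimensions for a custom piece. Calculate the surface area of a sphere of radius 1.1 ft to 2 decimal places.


Shape: sphere
Radius r = 1.1 ft
Formula: SA = 4 * pi * r^2
r^2 = 1.21
SA = 4 * pi * 1.21
SA = 4.84 * pi
SA = 15.21
15.21 ft^2


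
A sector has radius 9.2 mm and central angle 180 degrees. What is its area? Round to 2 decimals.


Shape: circular sector
Radius r = 9.2 mm, Angle = 180 degrees
Formula: A = (angle/360) * pi * r^2
r^2 = 84.64
Fraction of circle = 180/360
A = (180/360) * pi * 84.64
A = 42.32 * pi
A = 132.95
132.95 mm^2


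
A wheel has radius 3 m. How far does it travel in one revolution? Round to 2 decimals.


Shape: circle
Radius r = 3 m
Formula: C = 2 * pi * r
C = 2 * pi * 3
C = 6 * pi
C = 18.85
18.85 m


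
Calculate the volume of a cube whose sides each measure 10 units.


Shape: cube
Side s = 10 units
Formula: V = s^3
V = 10 * 10 * 10
V = 100 * 10
V = 1000
1000 units^3


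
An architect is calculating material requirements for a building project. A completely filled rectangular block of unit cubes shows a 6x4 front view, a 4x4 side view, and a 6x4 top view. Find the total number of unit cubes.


Orthographic views of a solid rectangular block:
Front view 6 x 4 -> length = 6, height = 4
Side view 4 x 4 -> width = 4, height = 4 (consistent)
Top view 6 x 4 -> confirms length = 6, width = 4
The block is 6 x 4 x 4.
Total unit cubes = 6 * 4 * 4 = 96
96 unit cubes


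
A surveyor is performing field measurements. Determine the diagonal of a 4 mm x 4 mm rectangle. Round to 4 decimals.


Shape: rectangle (diagonal via Pythagoras)
Sides: 4 mm and 4 mm
Formula: d = sqrt(l^2 + w^2)
l^2 = 16, w^2 = 16
l^2 + w^2 = 32
d = sqrt(32)
d = 5.6569
5.6569 mm


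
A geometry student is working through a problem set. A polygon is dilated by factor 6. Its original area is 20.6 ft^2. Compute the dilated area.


Linear scale factor k = 6
Original area = 20.6 ft^2
Rule: under a linear scaling by k, areas scale by k^2.
k^2 = 6^2 = 36
New area = 20.6 * 36
New area = 741.6
741.6 ft^2


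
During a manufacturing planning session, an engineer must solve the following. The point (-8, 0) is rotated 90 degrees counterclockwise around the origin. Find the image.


Transformation: rotation about the origin
Original point: (-8, 0)
Rule for 90 deg counterclockwise: (x, y) -> (-y, x)
Apply: (-8, 0) -> (0, -8)
(0, -8)


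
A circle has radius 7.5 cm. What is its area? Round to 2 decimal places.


Shape: circle
Radius r = 7.5 cm
Formula: A = pi * r^2
r^2 = 7.5^2 = 56.25
A = pi * 56.25
A = 176.71
176.71 cm^2


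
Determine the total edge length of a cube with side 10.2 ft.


Shape: cube
Side s = 10.2 ft
A cube has 12 edges, all equal.
Formula: total edge length = 12 * s
Total = 12 * 10.2
Total = 122.4
122.4 ft


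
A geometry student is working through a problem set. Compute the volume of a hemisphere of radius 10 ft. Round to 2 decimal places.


Shape: hemisphere (half of a sphere)
Radius r = 10 ft
Formula: V = (1/2) * (4/3) * pi * r^3 = (2/3) * pi * r^3
r^3 = 1000
(2/3) * 1000 = 666.666667
V = 666.666667 * pi
V = 2094.4
2094.4 ft^3


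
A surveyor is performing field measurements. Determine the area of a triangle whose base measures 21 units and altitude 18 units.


Shape: triangle
Base b = 21 units, Height h = 18 units
Formula: A = (1/2) * b * h
A = 0.5 * 21 * 18
A = 0.5 * 378
A = 189
189 units^2


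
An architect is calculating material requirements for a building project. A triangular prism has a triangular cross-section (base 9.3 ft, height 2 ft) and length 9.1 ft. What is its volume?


Shape: triangular prism
Triangle base = 9.3 ft, triangle height = 2 ft, prism length L = 9.1 ft
Formula: V = (1/2 * b * h_tri) * L
Cross-section area = 0.5 * 9.3 * 2 = 9.3
V = 9.3 * 9.1
V = 84.63
84.63 ft^3


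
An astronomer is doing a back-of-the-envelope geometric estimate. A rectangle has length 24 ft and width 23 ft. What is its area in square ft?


Shape: rectangle
Length l = 24 ft, Width w = 23 ft
Formula: A = l * w
A = 24 * 23
A = 552
552 ft^2


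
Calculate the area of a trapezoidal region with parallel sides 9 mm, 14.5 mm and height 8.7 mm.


Shape: trapezoid
Parallel sides a = 9 mm, b = 14.5 mm; Height h = 8.7 mm
Formula: A = (a + b) * h / 2
a + b = 9 + 14.5 = 23.5
A = 23.5 * 8.7 / 2
A = 204.45 / 2
A = 102.225
102.225 mm^2


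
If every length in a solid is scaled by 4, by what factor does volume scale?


Linear scale factor k = 4
Rule: under a linear scaling by k, volumes scale by k^3.
k^3 = 4 * 4 * 4
k^3 = 16 * 4
k^3 = 64
Volume scales by a factor of 64.
64 (dimensionless)


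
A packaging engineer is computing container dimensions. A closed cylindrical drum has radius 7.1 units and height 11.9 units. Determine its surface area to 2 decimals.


Shape: closed cylinder
Radius r = 7.1 units, Height h = 11.9 units
Formula: SA = 2*pi*r^2 + 2*pi*r*h = 2*pi*r*(r + h)
r + h = 19
2 * r * (r + h) = 2 * 7.1 * 19 = 269.8
SA = 269.8 * pi
SA = 847.6
847.6 units^2


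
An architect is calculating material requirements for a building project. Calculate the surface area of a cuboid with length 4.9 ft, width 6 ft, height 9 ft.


Shape: rectangular prism
l = 4.9 ft, w = 6 ft, h = 9 ft
Formula: SA = 2(lw + lh + wh)
lw = 29.4, lh = 44.1, wh = 54
lw + lh + wh = 127.5
SA = 2 * 127.5
SA = 255
255 ft^2


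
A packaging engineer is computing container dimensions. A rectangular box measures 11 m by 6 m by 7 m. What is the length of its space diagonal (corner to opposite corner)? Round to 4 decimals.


Shape: rectangular box (space diagonal)
l = 11 m, w = 6 m, h = 7 m
Visualize: the diagonal of the base, then a right triangle with that diagonal and the height.
Formula: d = sqrt(l^2 + w^2 + h^2)
l^2 + w^2 + h^2 = 121 + 36 + 49 = 206
d = sqrt(206)
d = 14.3527
14.3527 m


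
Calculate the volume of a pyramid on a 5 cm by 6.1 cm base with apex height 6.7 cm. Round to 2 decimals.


Shape: rectangular pyramid
Base: 5 cm x 6.1 cm, Height h = 6.7 cm
Formula: V = (1/3) * base_area * h
base_area = 5 * 6.1 = 30.5
base_area * h = 30.5 * 6.7 = 204.35
V = 204.35 / 3
V = 68.12
68.12 cm^3


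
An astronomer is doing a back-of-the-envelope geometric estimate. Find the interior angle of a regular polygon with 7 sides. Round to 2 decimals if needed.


Shape: regular heptagon (7 sides)
Formula: interior angle = (n - 2) * 180 / n
(n - 2) = 5
(n - 2) * 180 = 900
angle = 900 / 7
angle = 128.57
128.57 degrees


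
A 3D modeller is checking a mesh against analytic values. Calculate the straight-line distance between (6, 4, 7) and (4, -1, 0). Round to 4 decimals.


3D distance between two points
P1 = (6, 4, 7), P2 = (4, -1, 0)
Formula: d = sqrt((x2-x1)^2 + (y2-y1)^2 + (z2-z1)^2)
dx = 4 - 6 = -2
dy = -1 - 4 = -5
dz = 0 - 7 = -7
dx^2 + dy^2 + dz^2 = 4 + 25 + 49 = 78
d = sqrt(78)
d = 8.8318
8.8318 units


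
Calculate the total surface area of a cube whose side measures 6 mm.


Shape: cube
Side s = 6 mm
A cube has 6 square faces.
Formula: SA = 6 * s^2
s^2 = 36
SA = 6 * 36
SA = 216
216 mm^2


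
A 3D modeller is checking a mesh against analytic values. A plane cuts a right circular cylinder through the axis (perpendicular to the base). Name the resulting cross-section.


Solid: right circular cylinder
Cutting plane: through the axis (perpendicular to the base)
Visualize the intersection of the plane with the solid's surface.
The boundary of the cut region is a rectangle.
rectangle


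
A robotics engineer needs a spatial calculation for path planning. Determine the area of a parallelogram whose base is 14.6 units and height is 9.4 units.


Shape: parallelogram
Base b = 14.6 units, Height h = 9.4 units
Formula: A = b * h
A = 14.6 * 9.4
A = 137.24
137.24 units^2


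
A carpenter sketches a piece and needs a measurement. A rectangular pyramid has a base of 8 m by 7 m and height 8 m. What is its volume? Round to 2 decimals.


Shape: rectangular pyramid
Base: 8 m x 7 m, Height h = 8 m
Formula: V = (1/3) * base_area * h
base_area = 8 * 7 = 56
base_area * h = 56 * 8 = 448
V = 448 / 3
V = 149.33
149.33 m^3


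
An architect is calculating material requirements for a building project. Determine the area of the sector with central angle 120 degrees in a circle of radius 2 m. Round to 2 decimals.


Shape: circular sector
Radius r = 2 m, Angle = 120 degrees
Formula: A = (angle/360) * pi * r^2
r^2 = 4
Fraction of circle = 120/360
A = (120/360) * pi * 4
A = 1.333333 * pi
A = 4.19
4.19 m^2


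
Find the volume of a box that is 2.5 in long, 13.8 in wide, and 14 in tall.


Shape: rectangular prism
l = 2.5 in, w = 13.8 in, h = 14 in
Formula: V = l * w * h
V = 2.5 * 13.8 * 14
V = 34.5 * 14
V = 483
483 in^3


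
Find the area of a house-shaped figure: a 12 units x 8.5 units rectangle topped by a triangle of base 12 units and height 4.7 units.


Composite shape: rectangle + triangle
Rectangle area = 12 * 8.5 = 102
Triangle area = 0.5 * 12 * 4.7 = 28.2
Total = 102 + 28.2
Total = 130.2
130.2 units^2


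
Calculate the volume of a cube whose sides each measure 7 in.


Shape: cube
Side s = 7 in
Formula: V = s^3
V = 7 * 7 * 7
V = 49 * 7
V = 343
343 in^3


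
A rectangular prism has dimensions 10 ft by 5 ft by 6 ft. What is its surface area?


Shape: rectangular prism
l = 10 ft, w = 5 ft, h = 6 ft
Formula: SA = 2(lw + lh + wh)
lw = 50, lh = 60, wh = 30
lw + lh + wh = 140
SA = 2 * 140
SA = 280
280 ft^2


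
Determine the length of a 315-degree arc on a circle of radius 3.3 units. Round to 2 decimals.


Shape: circular arc
Radius r = 3.3 units, Angle = 315 degrees
Formula: L = (angle/360) * 2 * pi * r
2 * pi * r = 6.6 * pi
L = (315/360) * 6.6 * pi
L = 5.775 * pi
L = 18.14
18.14 units


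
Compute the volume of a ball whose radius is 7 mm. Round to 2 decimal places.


Shape: sphere
Radius r = 7 mm
Formula: V = (4/3) * pi * r^3
r^3 = 343
(4/3) * 343 = 457.333333
V = 457.333333 * pi
V = 1436.76
1436.76 mm^3


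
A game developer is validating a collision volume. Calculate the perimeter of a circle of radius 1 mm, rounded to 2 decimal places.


Shape: circle
Radius r = 1 mm
Formula: C = 2 * pi * r
C = 2 * pi * 1
C = 2 * pi
C = 6.28
6.28 mm


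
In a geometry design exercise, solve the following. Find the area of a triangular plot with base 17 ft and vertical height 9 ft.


Shape: triangle
Base b = 17 ft, Height h = 9 ft
Formula: A = (1/2) * b * h
A = 0.5 * 17 * 9
A = 0.5 * 153
A = 76.5
76.5 ft^2


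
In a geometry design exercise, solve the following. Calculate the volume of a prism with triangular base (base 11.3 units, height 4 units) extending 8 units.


Shape: triangular prism
Triangle base = 11.3 units, triangle height = 4 units, prism length L = 8 units
Formula: V = (1/2 * b * h_tri) * L
Cross-section area = 0.5 * 11.3 * 4 = 22.6
V = 22.6 * 8
V = 180.8
180.8 units^3


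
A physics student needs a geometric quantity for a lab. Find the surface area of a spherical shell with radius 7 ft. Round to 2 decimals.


Shape: sphere
Radius r = 7 ft
Formula: SA = 4 * pi * r^2
r^2 = 49
SA = 4 * pi * 49
SA = 196 * pi
SA = 615.75
615.75 ft^2


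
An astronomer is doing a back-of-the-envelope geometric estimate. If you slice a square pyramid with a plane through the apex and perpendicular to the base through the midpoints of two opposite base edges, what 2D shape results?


Solid: square pyramid
Cutting plane: through the apex and perpendicular to the base through the midpoints of two opposite base edges
Visualize the intersection of the plane with the solid's surface.
The boundary of the cut region is a isosceles triangle.
isosceles triangle


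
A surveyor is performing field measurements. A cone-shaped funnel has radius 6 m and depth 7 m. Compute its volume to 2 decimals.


Shape: cone
Radius r = 6 m, Height h = 7 m
Formula: V = (1/3) * pi * r^2 * h
r^2 = 36
pi * r^2 * h = pi * 36 * 7 = 252 * pi
V = 252 * pi / 3
V = 263.89
263.89 m^3


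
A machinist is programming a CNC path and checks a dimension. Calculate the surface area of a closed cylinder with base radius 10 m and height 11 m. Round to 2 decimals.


Shape: closed cylinder
Radius r = 10 m, Height h = 11 m
Formula: SA = 2*pi*r^2 + 2*pi*r*h = 2*pi*r*(r + h)
r + h = 21
2 * r * (r + h) = 2 * 10 * 21 = 420
SA = 420 * pi
SA = 1319.47
1319.47 m^2


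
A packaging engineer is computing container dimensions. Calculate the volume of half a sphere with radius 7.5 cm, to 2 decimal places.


Shape: hemisphere (half of a sphere)
Radius r = 7.5 cm
Formula: V = (1/2) * (4/3) * pi * r^3 = (2/3) * pi * r^3
r^3 = 421.875
(2/3) * 421.875 = 281.25
V = 281.25 * pi
V = 883.57
883.57 cm^3


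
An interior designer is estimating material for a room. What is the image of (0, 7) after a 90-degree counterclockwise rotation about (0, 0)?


Transformation: rotation about the origin
Original point: (0, 7)
Rule for 90 deg counterclockwise: (x, y) -> (-y, x)
Apply: (0, 7) -> (-7, 0)
(-7, 0)


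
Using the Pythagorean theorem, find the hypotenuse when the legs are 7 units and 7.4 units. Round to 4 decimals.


Shape: right triangle
Legs a = 7 units, b = 7.4 units
Formula: c = sqrt(a^2 + b^2)
a^2 = 49, b^2 = 54.76
a^2 + b^2 = 103.76
c = sqrt(103.76)
c = 10.1863
10.1863 units


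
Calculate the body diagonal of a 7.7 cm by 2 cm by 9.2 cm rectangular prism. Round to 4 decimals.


Shape: rectangular box (space diagonal)
l = 7.7 cm, w = 2 cm, h = 9.2 cm
Visualize: the diagonal of the base, then a right triangle with that diagonal and the height.
Formula: d = sqrt(l^2 + w^2 + h^2)
l^2 + w^2 + h^2 = 59.29 + 4 + 84.64 = 147.93
d = sqrt(147.93)
d = 12.1626
12.1626 cm


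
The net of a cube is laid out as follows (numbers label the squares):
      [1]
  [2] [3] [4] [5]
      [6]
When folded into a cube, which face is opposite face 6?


Net: cross layout. Take square 3 as the base (bottom).
Fold the four squares in the horizontal row up around 3: 2 -> left, 4 -> right, 5 wraps to the top.
Fold 1 and 6 up from 3: 1 -> back, 6 -> front.
Opposite pairs are therefore: (1, 6), (2, 4), (3, 5).
Face 6 is opposite face 1.
face 1


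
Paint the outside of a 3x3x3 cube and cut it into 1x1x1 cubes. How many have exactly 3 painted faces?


Large cube: 3 x 3 x 3, cut into unit cubes.
Cubes with 3 painted faces are at the corners. A cube always has 8 corners.
Count = 8
8 unit cubes


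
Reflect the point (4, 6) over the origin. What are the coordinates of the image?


Transformation: reflection
Original point: (4, 6)
Rule for reflection through the origin: (x, y) -> (-x, -y)
Apply: (4, 6) -> (-4, -6)
(-4, -6)


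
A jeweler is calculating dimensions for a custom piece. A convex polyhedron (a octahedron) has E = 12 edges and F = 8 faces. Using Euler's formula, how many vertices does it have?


Polyhedron: octahedron
Euler's formula for convex polyhedra: V - E + F = 2
Given: E = 12 edges and F = 8 faces
Solve for V:
V = 2 + E - F = 2 + 12 - 8 = 6
6 vertices


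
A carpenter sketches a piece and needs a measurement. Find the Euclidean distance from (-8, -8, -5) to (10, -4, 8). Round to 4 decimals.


3D distance between two points
P1 = (-8, -8, -5), P2 = (10, -4, 8)
Formula: d = sqrt((x2-x1)^2 + (y2-y1)^2 + (z2-z1)^2)
dx = 10 - -8 = 18
dy = -4 - -8 = 4
dz = 8 - -5 = 13
dx^2 + dy^2 + dz^2 = 324 + 16 + 169 = 509
d = sqrt(509)
d = 22.561
22.561 units


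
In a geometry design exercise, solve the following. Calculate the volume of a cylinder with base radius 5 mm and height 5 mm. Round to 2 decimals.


Shape: cylinder
Radius r = 5 mm, Height h = 5 mm
Formula: V = pi * r^2 * h
r^2 = 25
V = pi * 25 * 5
V = 125 * pi
V = 392.7
392.7 mm^3


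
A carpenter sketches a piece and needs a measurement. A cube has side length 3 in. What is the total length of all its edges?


Shape: cube
Side s = 3 in
A cube has 12 edges, all equal.
Formula: total edge length = 12 * s
Total = 12 * 3
Total = 36
36 in


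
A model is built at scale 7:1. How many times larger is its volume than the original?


Linear scale factor k = 7
Rule: under a linear scaling by k, volumes scale by k^3.
k^3 = 7 * 7 * 7
k^3 = 49 * 7
k^3 = 343
Volume scales by a factor of 343.
343 (dimensionless)


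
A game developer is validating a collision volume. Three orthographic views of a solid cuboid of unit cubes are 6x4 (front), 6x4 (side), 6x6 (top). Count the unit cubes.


Orthographic views of a solid rectangular block:
Front view 6 x 4 -> length = 6, height = 4
Side view 6 x 4 -> width = 6, height = 4 (consistent)
Top view 6 x 6 -> confirms length = 6, width = 6
The block is 6 x 6 x 4.
Total unit cubes = 6 * 6 * 4 = 144
144 unit cubes


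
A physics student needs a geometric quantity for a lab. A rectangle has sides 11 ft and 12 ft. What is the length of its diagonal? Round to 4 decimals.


Shape: rectangle (diagonal via Pythagoras)
Sides: 11 ft and 12 ft
Formula: d = sqrt(l^2 + w^2)
l^2 = 121, w^2 = 144
l^2 + w^2 = 265
d = sqrt(265)
d = 16.2788
16.2788 ft


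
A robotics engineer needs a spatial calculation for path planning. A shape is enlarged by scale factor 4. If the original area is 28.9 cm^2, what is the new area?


Linear scale factor k = 4
Original area = 28.9 cm^2
Rule: under a linear scaling by k, areas scale by k^2.
k^2 = 4^2 = 16
New area = 28.9 * 16
New area = 462.4
462.4 cm^2


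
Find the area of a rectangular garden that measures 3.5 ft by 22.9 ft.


Shape: rectangle
Length l = 3.5 ft, Width w = 22.9 ft
Formula: A = l * w
A = 3.5 * 22.9
A = 80.15
80.15 ft^2


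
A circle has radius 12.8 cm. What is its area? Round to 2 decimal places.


Shape: circle
Radius r = 12.8 cm
Formula: A = pi * r^2
r^2 = 12.8^2 = 163.84
A = pi * 163.84
A = 514.72
514.72 cm^2


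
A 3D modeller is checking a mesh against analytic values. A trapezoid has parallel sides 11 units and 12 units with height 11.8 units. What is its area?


Shape: trapezoid
Parallel sides a = 11 units, b = 12 units; Height h = 11.8 units
Formula: A = (a + b) * h / 2
a + b = 11 + 12 = 23
A = 23 * 11.8 / 2
A = 271.4 / 2
A = 135.7
135.7 units^2


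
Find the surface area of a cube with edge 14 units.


Shape: cube
Side s = 14 units
A cube has 6 square faces.
Formula: SA = 6 * s^2
s^2 = 196
SA = 6 * 196
SA = 1176
1176 units^2


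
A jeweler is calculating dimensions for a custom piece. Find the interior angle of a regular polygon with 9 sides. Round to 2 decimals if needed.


Shape: regular nonagon (9 sides)
Formula: interior angle = (n - 2) * 180 / n
(n - 2) = 7
(n - 2) * 180 = 1260
angle = 1260 / 9
angle = 140
140 degrees


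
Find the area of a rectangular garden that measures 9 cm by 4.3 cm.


Shape: rectangle
Length l = 9 cm, Width w = 4.3 cm
Formula: A = l * w
A = 9 * 4.3
A = 38.7
38.7 cm^2


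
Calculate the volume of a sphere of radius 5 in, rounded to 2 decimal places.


Shape: sphere
Radius r = 5 in
Formula: V = (4/3) * pi * r^3
r^3 = 125
(4/3) * 125 = 166.666667
V = 166.666667 * pi
V = 523.6
523.6 in^3


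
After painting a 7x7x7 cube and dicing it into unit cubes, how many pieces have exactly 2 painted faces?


Large cube: 7 x 7 x 7, cut into unit cubes.
n = 7, so n - 2 = 5
Cubes with 2 painted faces lie along the edges, excluding corners.
A cube has 12 edges; each contributes (n - 2) = 5 such cubes.
Count = 12 * 5 = 60
60 unit cubes


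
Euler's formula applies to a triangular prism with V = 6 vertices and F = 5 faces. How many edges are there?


Polyhedron: triangular prism
Euler's formula for convex polyhedra: V - E + F = 2
Given: V = 6 vertices and F = 5 faces
Solve for E:
E = V + F - 2 = 6 + 5 - 2 = 9
9 edges


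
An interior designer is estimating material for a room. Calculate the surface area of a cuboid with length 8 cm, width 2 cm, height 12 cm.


Shape: rectangular prism
l = 8 cm, w = 2 cm, h = 12 cm
Formula: SA = 2(lw + lh + wh)
lw = 16, lh = 96, wh = 24
lw + lh + wh = 136
SA = 2 * 136
SA = 272
272 cm^2


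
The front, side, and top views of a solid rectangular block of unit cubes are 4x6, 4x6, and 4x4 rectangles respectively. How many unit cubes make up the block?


Orthographic views of a solid rectangular block:
Front view 4 x 6 -> length = 4, height = 6
Side view 4 x 6 -> width = 4, height = 6 (consistent)
Top view 4 x 4 -> confirms length = 4, width = 4
The block is 4 x 4 x 6.
Total unit cubes = 4 * 4 * 6 = 96
96 unit cubes


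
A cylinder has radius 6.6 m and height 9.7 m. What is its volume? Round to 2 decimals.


Shape: cylinder
Radius r = 6.6 m, Height h = 9.7 m
Formula: V = pi * r^2 * h
r^2 = 43.56
V = pi * 43.56 * 9.7
V = 422.532 * pi
V = 1327.42
1327.42 m^3


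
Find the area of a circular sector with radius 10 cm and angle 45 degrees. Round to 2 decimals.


Shape: circular sector
Radius r = 10 cm, Angle = 45 degrees
Formula: A = (angle/360) * pi * r^2
r^2 = 100
Fraction of circle = 45/360
A = (45/360) * pi * 100
A = 12.5 * pi
A = 39.27
39.27 cm^2


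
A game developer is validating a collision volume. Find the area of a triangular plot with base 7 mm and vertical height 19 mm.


Shape: triangle
Base b = 7 mm, Height h = 19 mm
Formula: A = (1/2) * b * h
A = 0.5 * 7 * 19
A = 0.5 * 133
A = 66.5
66.5 mm^2
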